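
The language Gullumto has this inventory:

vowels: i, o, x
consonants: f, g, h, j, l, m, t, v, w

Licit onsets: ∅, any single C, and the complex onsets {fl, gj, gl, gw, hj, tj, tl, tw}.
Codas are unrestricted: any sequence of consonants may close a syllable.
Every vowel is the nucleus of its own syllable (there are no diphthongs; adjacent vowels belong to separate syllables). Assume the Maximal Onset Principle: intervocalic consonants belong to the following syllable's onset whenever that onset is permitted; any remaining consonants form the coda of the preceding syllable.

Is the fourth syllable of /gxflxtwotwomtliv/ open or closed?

closed

Vowels present: x, x, o, o, i; each is a nucleus, giving 5 syllables.
/x…x/ gap (V1→V2): /fl/ — entire cluster is a permitted onset → onset /fl/, coda ∅.
/x…o/ gap (V2→V3): cluster /tw/ — /tw/ is itself a permitted onset, so the whole cluster goes right; preceding coda = ∅.
/o…o/ gap (V3→V4): cluster /tw/ — /tw/ is itself a permitted onset, so the whole cluster goes right; preceding coda = ∅.
/o…i/ gap (V4→V5): /mtl/ — longest licit onset from the right is /tl/, leaving /m/ as coda.
Result: gx.flx.two.twom.tliv.
Syllable 4 is /twom/ with coda /m/, so it is closed.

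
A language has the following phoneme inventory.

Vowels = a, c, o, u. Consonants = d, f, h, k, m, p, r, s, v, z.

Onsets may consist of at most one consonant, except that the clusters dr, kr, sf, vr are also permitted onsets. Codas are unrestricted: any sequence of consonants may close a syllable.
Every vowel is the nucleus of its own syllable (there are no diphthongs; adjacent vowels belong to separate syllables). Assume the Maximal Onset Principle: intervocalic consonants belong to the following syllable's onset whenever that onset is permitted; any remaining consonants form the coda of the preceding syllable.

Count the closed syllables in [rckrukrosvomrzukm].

Nuclei (vowels): c, u, o, o, u → 5 syllables.
Between /c/ (V1) and /u/ (V2): /kr/ — entire cluster is a permitted onset → onset /kr/, coda ∅.
Between /u/ (V2) and /o/ (V3): /kr/ — entire cluster is a permitted onset → onset /kr/, coda ∅.
Between /o/ (V3) and /o/ (V4): /sv/ — longest licit onset from the right is /v/, leaving /s/ as coda.
Between /o/ (V4) and /u/ (V5): /mrz/ — longest licit onset from the right is /z/, leaving /mr/ as coda.
Result: rc.kru.kros.vomr.zukm.
Classifying each syllable: /rc/ (open), /kru/ (open), /kros/ (closed), /vomr/ (closed), /zukm/ (closed).
Closed syllables: 3.

3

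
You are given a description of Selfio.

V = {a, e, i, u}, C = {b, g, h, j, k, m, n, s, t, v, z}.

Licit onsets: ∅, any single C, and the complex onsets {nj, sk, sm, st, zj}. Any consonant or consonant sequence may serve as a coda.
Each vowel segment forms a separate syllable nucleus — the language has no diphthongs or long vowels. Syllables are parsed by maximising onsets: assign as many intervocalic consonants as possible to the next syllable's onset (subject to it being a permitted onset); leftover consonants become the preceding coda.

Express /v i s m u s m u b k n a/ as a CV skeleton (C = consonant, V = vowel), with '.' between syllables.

CV.CCV.CCVCC.CV

The vowels are i, u, u, a — 4 nuclei, so 4 syllables.
/i…u/ gap (V1→V2): cluster /sm/ — /sm/ is itself a permitted onset, so the whole cluster goes right; preceding coda = ∅.
/u…u/ gap (V2→V3): /sm/ — entire cluster is a permitted onset → onset /sm/, coda ∅.
/u…a/ gap (V3→V4): /bkn/; trying suffixes from longest down, /n/ is the first permitted one, so coda /bk/ | onset /n/.
Putting it together: vi.smu.smubk.na.
Mapping each syllable to C/V: /vi/ → CV, /smu/ → CCV, /smubk/ → CCVCC, /na/ → CV.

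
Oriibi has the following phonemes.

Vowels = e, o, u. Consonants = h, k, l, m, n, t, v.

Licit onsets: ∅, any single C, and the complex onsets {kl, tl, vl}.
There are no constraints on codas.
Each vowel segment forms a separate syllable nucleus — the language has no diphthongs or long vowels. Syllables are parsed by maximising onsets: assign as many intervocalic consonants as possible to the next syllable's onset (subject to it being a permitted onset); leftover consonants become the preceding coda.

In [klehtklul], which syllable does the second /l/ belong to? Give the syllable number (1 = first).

2

Nuclei (vowels): e, u → 2 syllables.
/e…u/ gap (V1→V2): cluster /htkl/ — the longest permitted-onset suffix is /kl/; onset = /kl/, preceding coda = /ht/.
Putting it together: kleht.klul.
The second /l/ is in the onset of syllable 2 (/klul/).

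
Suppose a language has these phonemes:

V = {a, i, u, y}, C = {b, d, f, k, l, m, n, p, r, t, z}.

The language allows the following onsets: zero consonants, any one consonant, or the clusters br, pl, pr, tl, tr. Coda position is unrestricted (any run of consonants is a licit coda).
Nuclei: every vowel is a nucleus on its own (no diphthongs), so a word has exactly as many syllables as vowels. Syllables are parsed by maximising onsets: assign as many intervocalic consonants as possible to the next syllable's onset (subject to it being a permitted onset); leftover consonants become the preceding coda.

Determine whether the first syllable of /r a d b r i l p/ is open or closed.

closed

Vowels present: a, i; each is a nucleus, giving 2 syllables.
σ1/σ2 boundary: /dbr/; trying suffixes from longest down, /br/ is the first permitted one, so coda /d/ | onset /br/.
Putting it together: rad.brilp.
Syllable 1 is /rad/ with coda /d/, so it is closed.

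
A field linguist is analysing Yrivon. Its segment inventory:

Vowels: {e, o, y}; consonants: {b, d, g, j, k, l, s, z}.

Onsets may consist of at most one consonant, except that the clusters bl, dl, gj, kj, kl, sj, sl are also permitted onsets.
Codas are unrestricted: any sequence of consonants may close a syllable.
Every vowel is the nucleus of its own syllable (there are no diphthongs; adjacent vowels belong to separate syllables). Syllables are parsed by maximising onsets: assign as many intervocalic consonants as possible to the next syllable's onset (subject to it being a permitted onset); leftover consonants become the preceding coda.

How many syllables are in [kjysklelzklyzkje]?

Vowels present: y, e, y, e; each is a nucleus, giving 4 syllables.

4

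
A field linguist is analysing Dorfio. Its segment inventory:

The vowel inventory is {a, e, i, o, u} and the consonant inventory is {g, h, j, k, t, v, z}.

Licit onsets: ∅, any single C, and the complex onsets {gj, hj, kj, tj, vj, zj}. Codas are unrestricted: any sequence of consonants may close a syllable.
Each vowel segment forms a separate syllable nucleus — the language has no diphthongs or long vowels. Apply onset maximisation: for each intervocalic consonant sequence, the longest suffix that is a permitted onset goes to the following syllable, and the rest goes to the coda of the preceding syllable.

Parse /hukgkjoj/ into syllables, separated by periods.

hukg.kjoj

Nuclei (vowels): u, o → 2 syllables.
V1 /u/ – V2 /o/: /kgkj/ splits as /kg/ + /kj/ (/kj/ is the longest suffix that is a licit onset).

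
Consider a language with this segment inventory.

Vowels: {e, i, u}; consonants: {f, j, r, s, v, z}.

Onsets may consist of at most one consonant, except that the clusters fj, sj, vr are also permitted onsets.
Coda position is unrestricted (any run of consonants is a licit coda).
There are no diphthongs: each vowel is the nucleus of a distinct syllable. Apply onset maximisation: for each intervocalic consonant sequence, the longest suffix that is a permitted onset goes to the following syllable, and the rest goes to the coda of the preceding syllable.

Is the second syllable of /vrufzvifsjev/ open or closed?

Nuclei (vowels): u, i, e → 3 syllables.
σ1/σ2 boundary: /fzv/ — longest licit onset from the right is /v/, leaving /fz/ as coda.
σ2/σ3 boundary: /fsj/ — longest licit onset from the right is /sj/, leaving /f/ as coda.
So the parse is vrufz.vif.sjev.
Syllable 2 is /vif/ with coda /f/, so it is closed.

closed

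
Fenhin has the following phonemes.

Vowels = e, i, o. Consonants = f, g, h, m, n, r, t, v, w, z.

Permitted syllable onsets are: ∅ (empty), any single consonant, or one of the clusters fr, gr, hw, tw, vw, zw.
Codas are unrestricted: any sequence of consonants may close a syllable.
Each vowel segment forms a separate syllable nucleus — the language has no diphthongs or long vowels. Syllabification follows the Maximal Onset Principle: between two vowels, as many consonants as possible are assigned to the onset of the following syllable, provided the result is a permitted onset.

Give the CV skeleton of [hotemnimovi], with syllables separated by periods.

CV.CVC.CV.CV.CV

Nuclei (vowels): o, e, i, o, i → 5 syllables.
Between /o/ (V1) and /e/ (V2): /t/ is a single consonant, so it becomes the next onset.
Between /e/ (V2) and /i/ (V3): cluster /mn/ — the longest permitted-onset suffix is /n/; onset = /n/, preceding coda = /m/.
Between /i/ (V3) and /o/ (V4): just /m/ — single C goes to the following onset.
Between /o/ (V4) and /i/ (V5): /v/ is a single consonant, so it becomes the next onset.
Syllabification: ho.tem.ni.mo.vi.
Mapping each syllable to C/V: /ho/ → CV, /tem/ → CVC, /ni/ → CV, /mo/ → CV, /vi/ → CV.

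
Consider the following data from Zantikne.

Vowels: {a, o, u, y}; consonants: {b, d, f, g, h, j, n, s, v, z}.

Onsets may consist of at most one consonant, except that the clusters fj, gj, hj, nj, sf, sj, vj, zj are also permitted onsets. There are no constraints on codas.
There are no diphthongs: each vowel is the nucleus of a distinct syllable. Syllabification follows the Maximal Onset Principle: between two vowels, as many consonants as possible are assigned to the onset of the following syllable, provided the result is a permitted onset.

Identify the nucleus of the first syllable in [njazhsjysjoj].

Nuclei (vowels): a, y, o → 3 syllables.
The first nucleus (vowel 1 from the left) is /a/.

a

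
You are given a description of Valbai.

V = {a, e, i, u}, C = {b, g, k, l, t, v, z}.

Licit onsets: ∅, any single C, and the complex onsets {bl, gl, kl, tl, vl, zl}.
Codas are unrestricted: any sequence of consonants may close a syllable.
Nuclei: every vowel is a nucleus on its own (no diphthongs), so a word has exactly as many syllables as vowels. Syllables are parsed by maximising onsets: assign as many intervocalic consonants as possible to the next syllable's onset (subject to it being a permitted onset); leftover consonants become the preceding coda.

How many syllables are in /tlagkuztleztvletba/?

Vowels present: a, u, e, e, a; each is a nucleus, giving 5 syllables.

5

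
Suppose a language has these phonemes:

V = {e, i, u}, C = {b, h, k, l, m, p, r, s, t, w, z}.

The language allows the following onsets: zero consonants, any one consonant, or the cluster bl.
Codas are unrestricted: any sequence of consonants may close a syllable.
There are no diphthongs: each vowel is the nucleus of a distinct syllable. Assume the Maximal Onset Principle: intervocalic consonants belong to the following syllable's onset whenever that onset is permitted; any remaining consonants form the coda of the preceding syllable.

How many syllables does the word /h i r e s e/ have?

3

Vowels present: i, e, e; each is a nucleus, giving 3 syllables.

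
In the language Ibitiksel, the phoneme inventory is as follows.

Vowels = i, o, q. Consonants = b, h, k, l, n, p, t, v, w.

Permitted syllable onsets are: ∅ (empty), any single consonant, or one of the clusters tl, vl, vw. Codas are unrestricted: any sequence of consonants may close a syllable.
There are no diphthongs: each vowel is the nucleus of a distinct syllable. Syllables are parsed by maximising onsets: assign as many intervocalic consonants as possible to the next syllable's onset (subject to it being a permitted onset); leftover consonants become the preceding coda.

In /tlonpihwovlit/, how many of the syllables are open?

1

Nuclei (vowels): o, i, o, i → 4 syllables.
Between /o/ (V1) and /i/ (V2): /np/ splits as /n/ + /p/ (/p/ is the longest suffix that is a licit onset).
Between /i/ (V2) and /o/ (V3): cluster /hw/ — the longest permitted-onset suffix is /w/; onset = /w/, preceding coda = /h/.
Between /o/ (V3) and /i/ (V4): /vl/ — entire cluster is a permitted onset → onset /vl/, coda ∅.
Putting it together: tlon.pih.wo.vlit.
Classifying each syllable: /tlon/ (closed), /pih/ (closed), /wo/ (open), /vlit/ (closed).
Open syllables: 1.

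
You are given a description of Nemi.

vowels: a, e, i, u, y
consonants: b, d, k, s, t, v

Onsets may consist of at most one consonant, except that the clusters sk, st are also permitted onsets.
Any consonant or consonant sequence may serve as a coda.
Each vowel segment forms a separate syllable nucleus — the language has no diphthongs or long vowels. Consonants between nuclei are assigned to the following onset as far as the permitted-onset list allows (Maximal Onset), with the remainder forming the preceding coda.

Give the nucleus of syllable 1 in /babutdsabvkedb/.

a

Nuclei (vowels): a, u, a, e → 4 syllables.
The first nucleus (vowel 1 from the left) is /a/.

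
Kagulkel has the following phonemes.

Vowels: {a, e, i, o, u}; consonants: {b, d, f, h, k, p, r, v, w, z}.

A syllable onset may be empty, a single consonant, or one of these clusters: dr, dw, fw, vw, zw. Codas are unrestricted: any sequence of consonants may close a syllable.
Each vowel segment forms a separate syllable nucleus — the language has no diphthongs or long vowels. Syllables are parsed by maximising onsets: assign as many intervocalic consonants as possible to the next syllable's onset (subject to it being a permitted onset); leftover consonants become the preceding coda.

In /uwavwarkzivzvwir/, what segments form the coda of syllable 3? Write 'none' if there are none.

Vowels present: u, a, a, i, i; each is a nucleus, giving 5 syllables.
Between /u/ (V1) and /a/ (V2): /w/ → onset of the next syllable (single consonants are always licit onsets).
Between /a/ (V2) and /a/ (V3): cluster /vw/ — /vw/ is itself a permitted onset, so the whole cluster goes right; preceding coda = ∅.
Between /a/ (V3) and /i/ (V4): cluster /rkz/ — the longest permitted-onset suffix is /z/; onset = /z/, preceding coda = /rk/.
Between /i/ (V4) and /i/ (V5): cluster /vzvw/ — the longest permitted-onset suffix is /vw/; onset = /vw/, preceding coda = /vz/.
Result: u.wa.vwark.zivz.vwir.
Syllable 3 is /vwark/: onset /vw/, nucleus /a/, coda /rk/.

rk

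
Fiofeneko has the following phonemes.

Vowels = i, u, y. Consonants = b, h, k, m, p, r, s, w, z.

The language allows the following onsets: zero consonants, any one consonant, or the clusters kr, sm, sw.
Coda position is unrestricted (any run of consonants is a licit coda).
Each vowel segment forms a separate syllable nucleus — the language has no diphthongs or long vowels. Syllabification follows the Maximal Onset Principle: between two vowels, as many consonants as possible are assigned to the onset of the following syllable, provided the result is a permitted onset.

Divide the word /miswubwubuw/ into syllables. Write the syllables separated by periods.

mi.swub.wu.buw

The vowels are i, u, u, u — 4 nuclei, so 4 syllables.
/i…u/ gap (V1→V2): /sw/ is a licit onset in full, so it all attaches to the next syllable.
/u…u/ gap (V2→V3): /bw/ splits as /b/ + /w/ (/w/ is the longest suffix that is a licit onset).
/u…u/ gap (V3→V4): /b/ is a single consonant, so it becomes the next onset.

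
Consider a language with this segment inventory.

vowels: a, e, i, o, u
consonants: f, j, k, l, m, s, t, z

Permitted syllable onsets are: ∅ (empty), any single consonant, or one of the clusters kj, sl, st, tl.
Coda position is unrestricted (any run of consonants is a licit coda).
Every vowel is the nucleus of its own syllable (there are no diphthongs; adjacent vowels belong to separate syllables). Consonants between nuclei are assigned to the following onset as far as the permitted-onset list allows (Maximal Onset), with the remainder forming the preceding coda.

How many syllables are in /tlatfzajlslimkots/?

The vowels are a, a, i, o — 4 nuclei, so 4 syllables.

4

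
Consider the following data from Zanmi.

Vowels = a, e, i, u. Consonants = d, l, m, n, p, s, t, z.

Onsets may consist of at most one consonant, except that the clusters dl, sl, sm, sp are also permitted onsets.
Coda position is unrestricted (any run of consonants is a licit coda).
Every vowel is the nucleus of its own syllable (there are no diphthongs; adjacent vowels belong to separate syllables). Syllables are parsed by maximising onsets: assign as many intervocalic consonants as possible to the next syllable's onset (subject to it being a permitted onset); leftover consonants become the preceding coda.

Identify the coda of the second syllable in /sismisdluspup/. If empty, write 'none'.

The vowels are i, i, u, u — 4 nuclei, so 4 syllables.
σ1/σ2 boundary: cluster /sm/ — /sm/ is itself a permitted onset, so the whole cluster goes right; preceding coda = ∅.
σ2/σ3 boundary: /sdl/ — longest licit onset from the right is /dl/, leaving /s/ as coda.
σ3/σ4 boundary: cluster /sp/ — /sp/ is itself a permitted onset, so the whole cluster goes right; preceding coda = ∅.
So the parse is si.smis.dlu.spup.
Syllable 2 is /smis/: onset /sm/, nucleus /i/, coda /s/.

s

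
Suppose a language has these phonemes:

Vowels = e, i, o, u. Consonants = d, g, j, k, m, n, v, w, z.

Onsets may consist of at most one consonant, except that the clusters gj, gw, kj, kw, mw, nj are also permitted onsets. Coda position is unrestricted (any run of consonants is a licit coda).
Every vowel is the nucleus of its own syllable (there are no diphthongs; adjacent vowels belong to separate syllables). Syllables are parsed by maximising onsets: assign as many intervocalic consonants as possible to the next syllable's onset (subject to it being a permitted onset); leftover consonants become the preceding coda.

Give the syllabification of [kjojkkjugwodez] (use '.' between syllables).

Nuclei (vowels): o, u, o, e → 4 syllables.
V1 /o/ – V2 /u/: /jkkj/; trying suffixes from longest down, /kj/ is the first permitted one, so coda /jk/ | onset /kj/.
V2 /u/ – V3 /o/: /gw/ is a licit onset in full, so it all attaches to the next syllable.
V3 /o/ – V4 /e/: /d/ → onset of the next syllable (single consonants are always licit onsets).

kjojk.kju.gwo.dez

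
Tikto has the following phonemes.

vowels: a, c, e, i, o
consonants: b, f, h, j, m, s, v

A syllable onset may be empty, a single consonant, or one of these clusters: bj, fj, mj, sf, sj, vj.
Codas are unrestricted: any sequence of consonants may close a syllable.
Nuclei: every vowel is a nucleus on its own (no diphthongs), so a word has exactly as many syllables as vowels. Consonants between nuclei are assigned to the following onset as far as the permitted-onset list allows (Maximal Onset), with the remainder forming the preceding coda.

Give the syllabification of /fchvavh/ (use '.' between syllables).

fch.vavh

Vowels present: c, a; each is a nucleus, giving 2 syllables.
V1 /c/ – V2 /a/: /hv/ splits as /h/ + /v/ (/v/ is the longest suffix that is a licit onset).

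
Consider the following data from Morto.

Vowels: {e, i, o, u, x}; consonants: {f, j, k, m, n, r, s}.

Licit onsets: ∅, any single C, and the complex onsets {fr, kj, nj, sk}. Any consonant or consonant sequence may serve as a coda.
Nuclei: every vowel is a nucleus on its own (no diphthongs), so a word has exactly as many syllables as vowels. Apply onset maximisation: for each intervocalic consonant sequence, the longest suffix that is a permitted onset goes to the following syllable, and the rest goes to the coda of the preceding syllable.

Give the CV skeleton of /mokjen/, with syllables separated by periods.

The vowels are o, e — 2 nuclei, so 2 syllables.
σ1/σ2 boundary: /kj/ — entire cluster is a permitted onset → onset /kj/, coda ∅.
Putting it together: mo.kjen.
Mapping each syllable to C/V: /mo/ → CV, /kjen/ → CCVC.

CV.CCVC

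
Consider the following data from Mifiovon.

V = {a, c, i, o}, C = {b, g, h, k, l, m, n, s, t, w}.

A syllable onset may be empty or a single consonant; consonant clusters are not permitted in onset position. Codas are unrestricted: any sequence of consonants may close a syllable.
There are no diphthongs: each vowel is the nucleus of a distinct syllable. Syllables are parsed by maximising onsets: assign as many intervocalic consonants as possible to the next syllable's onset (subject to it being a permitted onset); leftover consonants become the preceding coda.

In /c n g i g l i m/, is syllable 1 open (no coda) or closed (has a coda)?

closed

Vowels present: c, i, i; each is a nucleus, giving 3 syllables.
V1 /c/ – V2 /i/: /ng/ — longest licit onset from the right is /g/, leaving /n/ as coda.
V2 /i/ – V3 /i/: /gl/ splits as /g/ + /l/ (/l/ is the longest suffix that is a licit onset).
Putting it together: cn.gig.lim.
Syllable 1 is /cn/ with coda /n/, so it is closed.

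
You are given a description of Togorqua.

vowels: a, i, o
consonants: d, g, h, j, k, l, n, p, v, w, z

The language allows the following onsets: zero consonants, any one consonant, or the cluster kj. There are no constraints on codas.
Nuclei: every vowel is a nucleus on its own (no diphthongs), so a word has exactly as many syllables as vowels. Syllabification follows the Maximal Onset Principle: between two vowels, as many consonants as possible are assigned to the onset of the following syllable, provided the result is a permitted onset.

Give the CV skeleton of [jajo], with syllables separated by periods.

CV.CV

Vowels present: a, o; each is a nucleus, giving 2 syllables.
V1 /a/ – V2 /o/: just /j/ — single C goes to the following onset.
Putting it together: ja.jo.
Mapping each syllable to C/V: /ja/ → CV, /jo/ → CV.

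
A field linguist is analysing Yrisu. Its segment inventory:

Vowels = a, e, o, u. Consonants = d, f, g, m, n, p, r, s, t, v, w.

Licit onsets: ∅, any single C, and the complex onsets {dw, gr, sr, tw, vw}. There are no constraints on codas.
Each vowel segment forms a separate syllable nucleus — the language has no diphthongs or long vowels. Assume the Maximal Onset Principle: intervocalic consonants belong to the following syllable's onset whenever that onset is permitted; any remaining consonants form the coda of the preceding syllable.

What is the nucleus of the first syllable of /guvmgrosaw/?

u

Nuclei (vowels): u, o, a → 3 syllables.
The first nucleus (vowel 1 from the left) is /u/.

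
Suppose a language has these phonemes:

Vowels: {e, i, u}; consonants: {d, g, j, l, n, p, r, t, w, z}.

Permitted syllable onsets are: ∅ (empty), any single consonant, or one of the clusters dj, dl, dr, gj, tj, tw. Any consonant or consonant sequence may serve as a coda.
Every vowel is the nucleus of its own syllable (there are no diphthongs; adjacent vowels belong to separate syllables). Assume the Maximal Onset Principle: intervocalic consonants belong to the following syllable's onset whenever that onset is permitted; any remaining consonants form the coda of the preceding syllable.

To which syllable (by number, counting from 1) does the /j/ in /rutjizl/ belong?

Vowels present: u, i; each is a nucleus, giving 2 syllables.
/u…i/ gap (V1→V2): /tj/ — entire cluster is a permitted onset → onset /tj/, coda ∅.
So the parse is ru.tjizl.
The /j/ is in the onset of syllable 2 (/tjizl/).

2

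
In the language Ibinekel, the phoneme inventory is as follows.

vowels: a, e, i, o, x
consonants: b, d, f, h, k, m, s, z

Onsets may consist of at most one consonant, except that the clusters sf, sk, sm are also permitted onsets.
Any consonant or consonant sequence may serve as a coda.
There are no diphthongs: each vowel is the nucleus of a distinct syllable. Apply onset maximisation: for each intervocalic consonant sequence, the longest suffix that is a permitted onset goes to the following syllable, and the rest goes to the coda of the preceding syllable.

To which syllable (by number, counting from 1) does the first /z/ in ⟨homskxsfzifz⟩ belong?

Nuclei (vowels): o, x, i → 3 syllables.
V1 /o/ – V2 /x/: /msk/; trying suffixes from longest down, /sk/ is the first permitted one, so coda /m/ | onset /sk/.
V2 /x/ – V3 /i/: /sfz/ splits as /sf/ + /z/ (/z/ is the longest suffix that is a licit onset).
Putting it together: hom.skxsf.zifz.
The first /z/ is in the onset of syllable 3 (/zifz/).

3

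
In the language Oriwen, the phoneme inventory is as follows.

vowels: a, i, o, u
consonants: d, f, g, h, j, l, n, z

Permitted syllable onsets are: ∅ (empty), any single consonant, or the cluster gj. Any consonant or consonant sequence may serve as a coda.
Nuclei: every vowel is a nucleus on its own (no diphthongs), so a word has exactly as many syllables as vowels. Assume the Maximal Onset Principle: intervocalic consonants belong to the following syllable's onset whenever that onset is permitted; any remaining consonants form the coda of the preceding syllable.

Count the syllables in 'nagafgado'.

The vowels are a, a, a, o — 4 nuclei, so 4 syllables.

4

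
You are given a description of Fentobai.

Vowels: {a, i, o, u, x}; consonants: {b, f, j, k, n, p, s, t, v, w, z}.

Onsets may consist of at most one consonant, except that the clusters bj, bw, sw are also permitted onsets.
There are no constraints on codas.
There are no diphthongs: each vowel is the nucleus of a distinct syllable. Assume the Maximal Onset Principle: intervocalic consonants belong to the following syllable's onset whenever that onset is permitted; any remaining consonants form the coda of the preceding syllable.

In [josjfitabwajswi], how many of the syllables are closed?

The vowels are o, i, a, a, i — 5 nuclei, so 5 syllables.
/o…i/ gap (V1→V2): /sjf/ — longest licit onset from the right is /f/, leaving /sj/ as coda.
/i…a/ gap (V2→V3): just /t/ — single C goes to the following onset.
/a…a/ gap (V3→V4): /bw/ — entire cluster is a permitted onset → onset /bw/, coda ∅.
/a…i/ gap (V4→V5): /jsw/ — longest licit onset from the right is /sw/, leaving /j/ as coda.
Putting it together: josj.fi.ta.bwaj.swi.
Classifying each syllable: /josj/ (closed), /fi/ (open), /ta/ (open), /bwaj/ (closed), /swi/ (open).
Closed syllables: 2.

2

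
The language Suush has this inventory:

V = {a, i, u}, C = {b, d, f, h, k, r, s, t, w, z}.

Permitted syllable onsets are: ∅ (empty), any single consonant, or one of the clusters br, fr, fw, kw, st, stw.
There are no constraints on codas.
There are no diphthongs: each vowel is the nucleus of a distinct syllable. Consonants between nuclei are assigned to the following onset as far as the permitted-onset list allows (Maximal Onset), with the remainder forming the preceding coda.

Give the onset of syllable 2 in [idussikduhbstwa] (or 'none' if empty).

Nuclei (vowels): i, u, i, u, a → 5 syllables.
Between /i/ (V1) and /u/ (V2): /d/ is a single consonant, so it becomes the next onset.
Between /u/ (V2) and /i/ (V3): cluster /ss/ — the longest permitted-onset suffix is /s/; onset = /s/, preceding coda = /s/.
Between /i/ (V3) and /u/ (V4): /kd/; trying suffixes from longest down, /d/ is the first permitted one, so coda /k/ | onset /d/.
Between /u/ (V4) and /a/ (V5): /hbstw/ splits as /hb/ + /stw/ (/stw/ is the longest suffix that is a licit onset).
So the parse is i.dus.sik.duhb.stwa.
Syllable 2 is /dus/: onset /d/, nucleus /u/, coda /s/.

d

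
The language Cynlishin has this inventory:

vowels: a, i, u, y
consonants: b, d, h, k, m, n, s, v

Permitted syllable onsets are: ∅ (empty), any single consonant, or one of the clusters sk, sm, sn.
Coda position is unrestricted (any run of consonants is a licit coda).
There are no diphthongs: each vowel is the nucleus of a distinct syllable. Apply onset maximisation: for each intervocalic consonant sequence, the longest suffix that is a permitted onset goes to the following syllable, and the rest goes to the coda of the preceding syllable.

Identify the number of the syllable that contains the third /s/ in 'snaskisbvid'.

Nuclei (vowels): a, i, i → 3 syllables.
Between /a/ (V1) and /i/ (V2): /sk/ — entire cluster is a permitted onset → onset /sk/, coda ∅.
Between /i/ (V2) and /i/ (V3): /sbv/ splits as /sb/ + /v/ (/v/ is the longest suffix that is a licit onset).
Syllabification: sna.skisb.vid.
The third /s/ is in the coda of syllable 2 (/skisb/).

2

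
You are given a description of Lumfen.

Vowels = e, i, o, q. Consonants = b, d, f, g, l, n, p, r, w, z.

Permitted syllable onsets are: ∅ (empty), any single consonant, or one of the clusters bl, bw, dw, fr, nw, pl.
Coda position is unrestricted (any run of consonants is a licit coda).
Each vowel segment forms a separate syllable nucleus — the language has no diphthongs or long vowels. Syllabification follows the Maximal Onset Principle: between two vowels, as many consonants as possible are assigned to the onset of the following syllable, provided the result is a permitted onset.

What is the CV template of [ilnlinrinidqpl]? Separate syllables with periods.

The vowels are i, i, i, i, q — 5 nuclei, so 5 syllables.
/i…i/ gap (V1→V2): /lnl/ splits as /ln/ + /l/ (/l/ is the longest suffix that is a licit onset).
/i…i/ gap (V2→V3): /nr/ — longest licit onset from the right is /r/, leaving /n/ as coda.
/i…i/ gap (V3→V4): just /n/ — single C goes to the following onset.
/i…q/ gap (V4→V5): just /d/ — single C goes to the following onset.
Syllabification: iln.lin.ri.ni.dqpl.
Mapping each syllable to C/V: /iln/ → VCC, /lin/ → CVC, /ri/ → CV, /ni/ → CV, /dqpl/ → CVCC.

VCC.CVC.CV.CV.CVCC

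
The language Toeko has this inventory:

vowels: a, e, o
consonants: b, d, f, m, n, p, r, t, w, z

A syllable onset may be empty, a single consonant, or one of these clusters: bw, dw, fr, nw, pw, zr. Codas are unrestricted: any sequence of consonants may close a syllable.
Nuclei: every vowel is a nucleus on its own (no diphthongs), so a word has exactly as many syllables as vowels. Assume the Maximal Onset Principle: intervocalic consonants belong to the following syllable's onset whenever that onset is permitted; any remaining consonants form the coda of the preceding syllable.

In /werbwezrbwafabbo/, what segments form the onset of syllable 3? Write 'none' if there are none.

bw

The vowels are e, e, a, a, o — 5 nuclei, so 5 syllables.
σ1/σ2 boundary: cluster /rbw/ — the longest permitted-onset suffix is /bw/; onset = /bw/, preceding coda = /r/.
σ2/σ3 boundary: /zrbw/ splits as /zr/ + /bw/ (/bw/ is the longest suffix that is a licit onset).
σ3/σ4 boundary: just /f/ — single C goes to the following onset.
σ4/σ5 boundary: /bb/ — longest licit onset from the right is /b/, leaving /b/ as coda.
Syllabification: wer.bwezr.bwa.fab.bo.
Syllable 3 is /bwa/: onset /bw/, nucleus /a/, coda ∅.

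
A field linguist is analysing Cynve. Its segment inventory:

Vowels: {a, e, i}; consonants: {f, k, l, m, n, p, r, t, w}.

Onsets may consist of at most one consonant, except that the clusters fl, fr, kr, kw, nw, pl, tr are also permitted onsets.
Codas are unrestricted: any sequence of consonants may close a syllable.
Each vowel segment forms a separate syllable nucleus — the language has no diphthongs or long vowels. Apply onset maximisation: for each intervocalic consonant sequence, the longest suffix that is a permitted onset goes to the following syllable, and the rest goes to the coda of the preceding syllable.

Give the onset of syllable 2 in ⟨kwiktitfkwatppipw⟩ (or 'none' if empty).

The vowels are i, i, a, i — 4 nuclei, so 4 syllables.
Between /i/ (V1) and /i/ (V2): /kt/; trying suffixes from longest down, /t/ is the first permitted one, so coda /k/ | onset /t/.
Between /i/ (V2) and /a/ (V3): /tfkw/ — longest licit onset from the right is /kw/, leaving /tf/ as coda.
Between /a/ (V3) and /i/ (V4): /tpp/ splits as /tp/ + /p/ (/p/ is the longest suffix that is a licit onset).
Putting it together: kwik.titf.kwatp.pipw.
Syllable 2 is /titf/: onset /t/, nucleus /i/, coda /tf/.

t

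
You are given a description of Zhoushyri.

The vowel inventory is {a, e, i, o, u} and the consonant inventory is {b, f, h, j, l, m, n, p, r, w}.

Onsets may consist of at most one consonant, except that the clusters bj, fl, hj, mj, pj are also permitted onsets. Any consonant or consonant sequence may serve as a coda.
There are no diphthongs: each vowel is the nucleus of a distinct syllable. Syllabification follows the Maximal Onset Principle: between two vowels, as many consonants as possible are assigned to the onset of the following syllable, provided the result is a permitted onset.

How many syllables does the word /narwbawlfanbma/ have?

4

Vowels present: a, a, a, a; each is a nucleus, giving 4 syllables.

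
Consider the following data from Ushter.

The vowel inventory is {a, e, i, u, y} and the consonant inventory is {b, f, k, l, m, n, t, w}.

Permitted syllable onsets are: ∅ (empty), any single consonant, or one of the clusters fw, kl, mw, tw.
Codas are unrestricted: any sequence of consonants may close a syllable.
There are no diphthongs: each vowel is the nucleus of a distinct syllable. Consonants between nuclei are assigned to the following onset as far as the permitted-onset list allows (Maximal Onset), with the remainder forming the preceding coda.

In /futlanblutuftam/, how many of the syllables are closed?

4

Nuclei (vowels): u, a, u, u, a → 5 syllables.
Between /u/ (V1) and /a/ (V2): /tl/ splits as /t/ + /l/ (/l/ is the longest suffix that is a licit onset).
Between /a/ (V2) and /u/ (V3): /nbl/ — longest licit onset from the right is /l/, leaving /nb/ as coda.
Between /u/ (V3) and /u/ (V4): just /t/ — single C goes to the following onset.
Between /u/ (V4) and /a/ (V5): /ft/ — longest licit onset from the right is /t/, leaving /f/ as coda.
Syllabification: fut.lanb.lu.tuf.tam.
Classifying each syllable: /fut/ (closed), /lanb/ (closed), /lu/ (open), /tuf/ (closed), /tam/ (closed).
Closed syllables: 4.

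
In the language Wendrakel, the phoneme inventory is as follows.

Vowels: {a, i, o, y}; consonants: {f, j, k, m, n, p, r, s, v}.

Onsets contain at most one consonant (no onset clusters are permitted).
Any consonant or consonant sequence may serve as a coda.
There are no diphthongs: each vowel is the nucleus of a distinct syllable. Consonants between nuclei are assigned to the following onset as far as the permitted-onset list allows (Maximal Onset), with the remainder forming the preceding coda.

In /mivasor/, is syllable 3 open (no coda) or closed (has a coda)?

The vowels are i, a, o — 3 nuclei, so 3 syllables.
σ1/σ2 boundary: /v/ → onset of the next syllable (single consonants are always licit onsets).
σ2/σ3 boundary: /s/ → onset of the next syllable (single consonants are always licit onsets).
Putting it together: mi.va.sor.
Syllable 3 is /sor/ with coda /r/, so it is closed.

closed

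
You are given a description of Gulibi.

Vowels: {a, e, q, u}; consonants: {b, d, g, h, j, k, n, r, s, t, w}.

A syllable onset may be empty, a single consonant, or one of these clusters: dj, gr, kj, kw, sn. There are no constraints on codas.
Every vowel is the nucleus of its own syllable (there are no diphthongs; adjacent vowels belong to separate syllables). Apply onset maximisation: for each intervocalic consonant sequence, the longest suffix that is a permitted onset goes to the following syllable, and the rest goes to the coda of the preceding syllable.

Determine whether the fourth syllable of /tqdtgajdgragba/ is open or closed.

The vowels are q, a, a, a — 4 nuclei, so 4 syllables.
σ1/σ2 boundary: /dtg/ splits as /dt/ + /g/ (/g/ is the longest suffix that is a licit onset).
σ2/σ3 boundary: /jdgr/; trying suffixes from longest down, /gr/ is the first permitted one, so coda /jd/ | onset /gr/.
σ3/σ4 boundary: /gb/ splits as /g/ + /b/ (/b/ is the longest suffix that is a licit onset).
Syllabification: tqdt.gajd.grag.ba.
Syllable 4 is /ba/; it ends in its nucleus with no coda, so it is open.

open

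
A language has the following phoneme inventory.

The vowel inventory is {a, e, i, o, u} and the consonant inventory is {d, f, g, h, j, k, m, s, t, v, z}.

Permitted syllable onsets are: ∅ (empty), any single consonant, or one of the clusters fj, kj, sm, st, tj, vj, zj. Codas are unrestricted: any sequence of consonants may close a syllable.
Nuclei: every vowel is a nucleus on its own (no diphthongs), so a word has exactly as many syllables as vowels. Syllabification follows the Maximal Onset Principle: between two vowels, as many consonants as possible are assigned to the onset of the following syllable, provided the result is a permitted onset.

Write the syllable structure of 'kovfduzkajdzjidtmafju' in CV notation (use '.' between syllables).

Vowels present: o, u, a, i, a, u; each is a nucleus, giving 6 syllables.
V1 /o/ – V2 /u/: /vfd/; trying suffixes from longest down, /d/ is the first permitted one, so coda /vf/ | onset /d/.
V2 /u/ – V3 /a/: /zk/ — longest licit onset from the right is /k/, leaving /z/ as coda.
V3 /a/ – V4 /i/: cluster /jdzj/ — the longest permitted-onset suffix is /zj/; onset = /zj/, preceding coda = /jd/.
V4 /i/ – V5 /a/: /dtm/; trying suffixes from longest down, /m/ is the first permitted one, so coda /dt/ | onset /m/.
V5 /a/ – V6 /u/: cluster /fj/ — /fj/ is itself a permitted onset, so the whole cluster goes right; preceding coda = ∅.
So the parse is kovf.duz.kajd.zjidt.ma.fju.
Mapping each syllable to C/V: /kovf/ → CVCC, /duz/ → CVC, /kajd/ → CVCC, /zjidt/ → CCVCC, /ma/ → CV, /fju/ → CCV.

CVCC.CVC.CVCC.CCVCC.CV.CCV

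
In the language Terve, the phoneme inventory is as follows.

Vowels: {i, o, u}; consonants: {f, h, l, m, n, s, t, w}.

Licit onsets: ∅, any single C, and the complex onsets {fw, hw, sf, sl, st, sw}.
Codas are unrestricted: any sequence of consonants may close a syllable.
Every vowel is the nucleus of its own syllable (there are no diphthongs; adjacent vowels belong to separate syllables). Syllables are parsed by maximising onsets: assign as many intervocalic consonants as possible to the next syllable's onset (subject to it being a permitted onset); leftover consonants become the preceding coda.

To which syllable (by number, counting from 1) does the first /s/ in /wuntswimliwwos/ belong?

2

Vowels present: u, i, i, o; each is a nucleus, giving 4 syllables.
Between /u/ (V1) and /i/ (V2): /ntsw/ splits as /nt/ + /sw/ (/sw/ is the longest suffix that is a licit onset).
Between /i/ (V2) and /i/ (V3): /ml/ splits as /m/ + /l/ (/l/ is the longest suffix that is a licit onset).
Between /i/ (V3) and /o/ (V4): /ww/; trying suffixes from longest down, /w/ is the first permitted one, so coda /w/ | onset /w/.
Syllabification: wunt.swim.liw.wos.
The first /s/ is in the onset of syllable 2 (/swim/).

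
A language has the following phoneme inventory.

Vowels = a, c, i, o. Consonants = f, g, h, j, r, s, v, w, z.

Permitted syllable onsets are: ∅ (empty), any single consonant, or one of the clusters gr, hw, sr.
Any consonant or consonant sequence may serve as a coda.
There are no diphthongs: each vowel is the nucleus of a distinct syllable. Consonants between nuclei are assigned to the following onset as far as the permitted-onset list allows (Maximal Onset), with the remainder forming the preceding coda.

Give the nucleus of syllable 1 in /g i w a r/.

i

Vowels present: i, a; each is a nucleus, giving 2 syllables.
The first nucleus (vowel 1 from the left) is /i/.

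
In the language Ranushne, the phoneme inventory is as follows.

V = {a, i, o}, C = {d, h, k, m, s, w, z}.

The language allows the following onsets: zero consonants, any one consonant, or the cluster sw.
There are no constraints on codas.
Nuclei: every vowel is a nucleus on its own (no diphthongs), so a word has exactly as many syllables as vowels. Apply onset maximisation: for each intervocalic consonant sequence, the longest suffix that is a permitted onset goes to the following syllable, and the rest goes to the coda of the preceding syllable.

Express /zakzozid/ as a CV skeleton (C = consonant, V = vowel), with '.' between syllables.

CVC.CV.CVC

Vowels present: a, o, i; each is a nucleus, giving 3 syllables.
/a…o/ gap (V1→V2): /kz/; trying suffixes from longest down, /z/ is the first permitted one, so coda /k/ | onset /z/.
/o…i/ gap (V2→V3): just /z/ — single C goes to the following onset.
So the parse is zak.zo.zid.
Mapping each syllable to C/V: /zak/ → CVC, /zo/ → CV, /zid/ → CVC.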